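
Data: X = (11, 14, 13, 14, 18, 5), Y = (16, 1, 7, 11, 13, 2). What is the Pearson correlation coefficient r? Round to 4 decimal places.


r = sum((xi-xbar)(yi-ybar)) / sqrt(sum((xi-xbar)^2) * sum((yi-ybar)^2))
n = 6, xbar = 75/6 = 12.5, ybar = 50/6 = 25/3 ≈ 8.333333
Sxy = sum((xi-xbar)(yi-ybar)) = 54
Sxx = sum((xi-xbar)^2) = 93.5
Syy = sum((yi-ybar)^2) = 550/3 ≈ 183.333333
sqrt(Sxx*Syy) ≈ 130.926188
r = Sxy / sqrt(Sxx*Syy) = 54 / 130.926188 ≈ 0.412446

0.4124


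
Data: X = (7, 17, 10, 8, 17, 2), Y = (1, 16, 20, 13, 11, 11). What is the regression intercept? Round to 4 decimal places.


a = ybar - b*xbar, where b = sum((xi-xbar)(yi-ybar)) / sum((xi-xbar)^2)
n = 6, xbar = 61/6 ≈ 10.166667, ybar = 72/6 = 12
Sxy = sum((xi-xbar)(yi-ybar)) = 60
Sxx = sum((xi-xbar)^2) = 1049/6 ≈ 174.833333
b = Sxy / Sxx = 360/1049 ≈ 0.343184
a = 12 - 0.343184 * 10.166667 = 8928/1049 ≈ 8.510963

8.5110


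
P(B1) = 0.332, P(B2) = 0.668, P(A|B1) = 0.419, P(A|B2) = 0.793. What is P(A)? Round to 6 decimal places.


P(A) = P(A|B1)*P(B1) + P(A|B2)*P(B2)
P(A|B1)*P(B1) = 0.419 * 0.332 = 0.139108
P(A|B2)*P(B2) = 0.793 * 0.668 = 0.529724
P(A) = 0.139108 + 0.529724 = 0.668832

0.668832


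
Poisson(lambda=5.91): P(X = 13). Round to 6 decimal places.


P = e^(-lam) * lam^k / k!
e^(-5.91) ≈ 0.002712187
lam^k = 5.91^13 ≈ 10730927271.352035
k! = 13! = 6227020800
P = 0.002712187 * 10730927271.352035 / 6227020800 ≈ 0.004674

0.004674


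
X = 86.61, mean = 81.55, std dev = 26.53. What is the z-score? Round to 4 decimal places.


z = (X - mu) / sigma
X - mu = 86.61 - 81.55 = 5.06
z = 5.06 / 26.53 = 506/2653 ≈ 0.190727

0.1907


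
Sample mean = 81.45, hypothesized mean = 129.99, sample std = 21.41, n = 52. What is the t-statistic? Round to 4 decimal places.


t = (xbar - mu0) / (s/sqrt(n))
xbar - mu0 = 81.45 - 129.99 = -48.54
sqrt(52) ≈ 7.21110255
s/sqrt(n) = 21.41 / 7.21110255 ≈ 2.96903280
t = -48.54 / 2.96903280 ≈ -16.348758

-16.3488


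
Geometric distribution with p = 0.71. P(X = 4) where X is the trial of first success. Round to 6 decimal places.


P = (1-p)^(k-1) * p
(1-p)^(k-1) = 0.29^3 = 0.024389
P = 0.024389 * 0.71 = 0.01731619

0.017316


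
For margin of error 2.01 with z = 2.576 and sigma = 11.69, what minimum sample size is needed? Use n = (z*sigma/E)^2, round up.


z*sigma/E = 2.576 * 11.69 / 2.01 ≈ 14.981811
(z*sigma/E)^2 ≈ 224.454659
round up: n = 225

225


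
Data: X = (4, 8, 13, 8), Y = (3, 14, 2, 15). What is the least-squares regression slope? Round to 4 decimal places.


b = sum((xi-xbar)(yi-ybar)) / sum((xi-xbar)^2)
n = 4, xbar = 33/4 = 8.25, ybar = 34/4 = 8.5
Sxy = sum((xi-xbar)(yi-ybar)) = -10.5
Sxx = sum((xi-xbar)^2) = 40.75
b = Sxy / Sxx = -42/163 ≈ -0.257669

-0.2577


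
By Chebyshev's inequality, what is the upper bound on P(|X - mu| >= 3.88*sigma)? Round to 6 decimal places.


P <= 1/k^2
k^2 = 3.88^2 = 15.0544
1/k^2 = 1 / 15.0544 = 625/9409 ≈ 0.06642576

0.066426


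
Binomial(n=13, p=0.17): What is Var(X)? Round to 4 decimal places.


Var = n*p*(1-p) = 13 * 0.17 * 0.83 = 1.8343

1.8343


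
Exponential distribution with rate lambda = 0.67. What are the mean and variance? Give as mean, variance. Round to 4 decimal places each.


mean = 1/lam, var = 1/lam^2
mean = 1 / 0.67 = 100/67 ≈ 1.492537
lam^2 = 0.67^2 = 0.4489
var = 1 / 0.4489 = 10000/4489 ≈ 2.227668

1.4925, 2.2277


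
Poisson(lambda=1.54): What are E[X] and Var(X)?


E[X] = Var(X) = lambda = 1.54

1.54, 1.54


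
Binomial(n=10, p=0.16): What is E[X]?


E[X] = n*p = 10 * 0.16 = 1.6

1.6


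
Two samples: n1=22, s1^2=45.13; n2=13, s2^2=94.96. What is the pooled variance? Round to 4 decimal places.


sp^2 = ((n1-1)*s1^2 + (n2-1)*s2^2)/(n1+n2-2)
(n1-1)*s1^2 = 21 * 45.13 = 947.73
(n2-1)*s2^2 = 12 * 94.96 = 1139.52
numerator = 947.73 + 1139.52 = 2087.25
n1+n2-2 = 33
sp^2 = 2087.25 / 33 = 63.25

63.2500


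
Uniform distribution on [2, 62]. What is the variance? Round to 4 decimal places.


Var = (b-a)^2 / 12
(b-a)^2 = (62 - 2)^2 = 3600
Var = 3600/12 = 300

300.0000


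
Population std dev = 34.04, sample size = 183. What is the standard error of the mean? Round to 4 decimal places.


SE = sigma / sqrt(n)
sqrt(183) ≈ 13.527749
SE = 34.04 / 13.527749 ≈ 2.516309

2.5163


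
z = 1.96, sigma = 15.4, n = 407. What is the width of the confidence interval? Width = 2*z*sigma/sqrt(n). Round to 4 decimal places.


width = 2*z*sigma/sqrt(n)
2*z*sigma = 2 * 1.96 * 15.4 = 60.368
sqrt(407) ≈ 20.174241
width = 60.368 / 20.174241 ≈ 2.992331

2.9923


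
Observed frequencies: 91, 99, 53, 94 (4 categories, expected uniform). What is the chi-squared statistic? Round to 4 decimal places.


chi2 = sum((O-E)^2/E), E = total/4
total = 337, E = 337/4 = 84.25
(91 - 84.25)^2 / 84.25 = 45.5625 / 84.25 = 729/1348 ≈ 0.540801
(99 - 84.25)^2 / 84.25 = 217.5625 / 84.25 = 3481/1348 ≈ 2.582344
(53 - 84.25)^2 / 84.25 = 976.5625 / 84.25 = 15625/1348 ≈ 11.591246
(94 - 84.25)^2 / 84.25 = 95.0625 / 84.25 = 1521/1348 ≈ 1.128338
chi2 = 5339/337 ≈ 15.842730

15.8427


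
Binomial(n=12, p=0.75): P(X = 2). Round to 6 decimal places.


P = C(n,k) * p^k * (1-p)^(n-k)
C(12,2) = 66
p^k = 0.75^2 = 0.5625
(1-p)^(n-k) = 0.25^10 ≈ 0.0000009536743
P = 66 * 0.5625 * 0.0000009536743 ≈ 0.000035

0.000035


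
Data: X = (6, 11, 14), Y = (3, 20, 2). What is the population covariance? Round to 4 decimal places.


Cov = (1/n)*sum((xi-xbar)(yi-ybar))
n = 3, xbar = 31/3 ≈ 10.333333, ybar = 25/3 ≈ 8.333333
sum((xi-xbar)(yi-ybar)) = 23/3 ≈ 7.666667
Cov = 7.666667 / 3 = 23/9 ≈ 2.555556

2.5556


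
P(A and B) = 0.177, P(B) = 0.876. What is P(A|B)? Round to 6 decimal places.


P(A|B) = P(A and B) / P(B) = 0.177 / 0.876 = 59/292 ≈ 0.20205479

0.202055


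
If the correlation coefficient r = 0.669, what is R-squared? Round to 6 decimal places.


R^2 = r^2 = (0.669)^2 = 0.447561

0.447561


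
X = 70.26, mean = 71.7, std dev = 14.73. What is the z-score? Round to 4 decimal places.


z = (X - mu) / sigma
X - mu = 70.26 - 71.7 = -1.44
z = -1.44 / 14.73 = -48/491 ≈ -0.097760

-0.0978


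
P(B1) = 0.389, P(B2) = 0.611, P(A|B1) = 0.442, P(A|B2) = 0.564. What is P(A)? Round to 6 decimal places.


P(A) = P(A|B1)*P(B1) + P(A|B2)*P(B2)
P(A|B1)*P(B1) = 0.442 * 0.389 = 0.171938
P(A|B2)*P(B2) = 0.564 * 0.611 = 0.344604
P(A) = 0.171938 + 0.344604 = 0.516542

0.516542


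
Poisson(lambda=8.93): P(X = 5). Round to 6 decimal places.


P = e^(-lam) * lam^k / k!
e^(-8.93) ≈ 0.0001323580
lam^k = 8.93^5 ≈ 56788.094249
k! = 5! = 120
P = 0.0001323580 * 56788.094249 / 120 ≈ 0.062636

0.062636


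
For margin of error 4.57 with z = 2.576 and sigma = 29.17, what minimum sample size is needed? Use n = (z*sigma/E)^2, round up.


z*sigma/E = 2.576 * 29.17 / 4.57 ≈ 16.442433
(z*sigma/E)^2 ≈ 270.353612
round up: n = 271

271


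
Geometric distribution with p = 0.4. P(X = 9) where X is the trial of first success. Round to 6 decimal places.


P = (1-p)^(k-1) * p
(1-p)^(k-1) = 0.6^8 = 0.01679616
P = 0.01679616 * 0.4 = 0.006718464

0.006718


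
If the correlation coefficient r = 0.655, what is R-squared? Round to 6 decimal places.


R^2 = r^2 = (0.655)^2 = 0.429025

0.429025


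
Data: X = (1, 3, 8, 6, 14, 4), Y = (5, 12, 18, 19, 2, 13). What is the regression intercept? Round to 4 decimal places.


a = ybar - b*xbar, where b = sum((xi-xbar)(yi-ybar)) / sum((xi-xbar)^2)
n = 6, xbar = 36/6 = 6, ybar = 69/6 = 11.5
Sxy = sum((xi-xbar)(yi-ybar)) = -35
Sxx = sum((xi-xbar)^2) = 106
b = Sxy / Sxx = -35/106 ≈ -0.330189
a = 11.5 - (-0.330189) * 6 = 1429/106 ≈ 13.481132

13.4811


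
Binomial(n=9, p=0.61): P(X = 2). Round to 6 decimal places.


P = C(n,k) * p^k * (1-p)^(n-k)
C(9,2) = 36
p^k = 0.61^2 = 0.3721
(1-p)^(n-k) = 0.39^7 ≈ 0.001372310
P = 36 * 0.3721 * 0.001372310 ≈ 0.018383

0.018383


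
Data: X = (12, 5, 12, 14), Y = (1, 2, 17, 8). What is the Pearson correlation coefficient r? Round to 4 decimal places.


r = sum((xi-xbar)(yi-ybar)) / sqrt(sum((xi-xbar)^2) * sum((yi-ybar)^2))
n = 4, xbar = 43/4 = 10.75, ybar = 28/4 = 7
Sxy = sum((xi-xbar)(yi-ybar)) = 37
Sxx = sum((xi-xbar)^2) = 46.75
Syy = sum((yi-ybar)^2) = 162
sqrt(Sxx*Syy) ≈ 87.025858
r = Sxy / sqrt(Sxx*Syy) = 37 / 87.025858 ≈ 0.425161

0.4252


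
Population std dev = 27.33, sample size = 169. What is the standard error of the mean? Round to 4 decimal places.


SE = sigma / sqrt(n)
sqrt(169) = 13
SE = 27.33 / 13 = 2733/1300 ≈ 2.102308

2.1023


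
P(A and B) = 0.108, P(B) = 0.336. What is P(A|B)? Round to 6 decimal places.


P(A|B) = P(A and B) / P(B) = 0.108 / 0.336 = 9/28 ≈ 0.32142857

0.321429


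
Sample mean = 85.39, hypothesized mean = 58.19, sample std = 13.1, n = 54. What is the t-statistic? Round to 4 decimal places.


t = (xbar - mu0) / (s/sqrt(n))
xbar - mu0 = 85.39 - 58.19 = 27.2
sqrt(54) ≈ 7.34846923
s/sqrt(n) = 13.1 / 7.34846923 ≈ 1.78268420
t = 27.2 / 1.78268420 ≈ 15.257890

15.2579


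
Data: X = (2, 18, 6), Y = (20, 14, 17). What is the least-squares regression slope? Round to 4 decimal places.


b = sum((xi-xbar)(yi-ybar)) / sum((xi-xbar)^2)
n = 3, xbar = 26/3 ≈ 8.666667, ybar = 51/3 = 17
Sxy = sum((xi-xbar)(yi-ybar)) = -48
Sxx = sum((xi-xbar)^2) = 416/3 ≈ 138.666667
b = Sxy / Sxx = -9/26 ≈ -0.346154

-0.3462


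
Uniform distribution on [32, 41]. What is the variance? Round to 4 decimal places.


Var = (b-a)^2 / 12
(b-a)^2 = (41 - 32)^2 = 81
Var = 81/12 = 6.75

6.7500


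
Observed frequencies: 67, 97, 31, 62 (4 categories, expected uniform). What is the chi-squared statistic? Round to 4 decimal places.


chi2 = sum((O-E)^2/E), E = total/4
total = 257, E = 257/4 = 64.25
(67 - 64.25)^2 / 64.25 = 7.5625 / 64.25 = 121/1028 ≈ 0.117704
(97 - 64.25)^2 / 64.25 = 1072.5625 / 64.25 = 17161/1028 ≈ 16.693580
(31 - 64.25)^2 / 64.25 = 1105.5625 / 64.25 = 17689/1028 ≈ 17.207198
(62 - 64.25)^2 / 64.25 = 5.0625 / 64.25 = 81/1028 ≈ 0.078794
chi2 = 8763/257 ≈ 34.097276

34.0973


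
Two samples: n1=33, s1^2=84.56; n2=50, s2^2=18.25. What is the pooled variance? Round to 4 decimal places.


sp^2 = ((n1-1)*s1^2 + (n2-1)*s2^2)/(n1+n2-2)
(n1-1)*s1^2 = 32 * 84.56 = 2705.92
(n2-1)*s2^2 = 49 * 18.25 = 894.25
numerator = 2705.92 + 894.25 = 3600.17
n1+n2-2 = 81
sp^2 = 3600.17 / 81 = 360017/8100 ≈ 44.446543

44.4465


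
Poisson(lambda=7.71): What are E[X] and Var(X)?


E[X] = Var(X) = lambda = 7.71

7.71, 7.71


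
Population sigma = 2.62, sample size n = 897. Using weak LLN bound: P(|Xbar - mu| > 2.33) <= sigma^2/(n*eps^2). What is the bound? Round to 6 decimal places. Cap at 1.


bound = min(1, sigma^2/(n*eps^2))
sigma^2 = 2.62^2 = 6.8644
n*eps^2 = 897 * 2.33^2 = 897 * 5.4289 = 4869.7233
sigma^2/(n*eps^2) = 6.8644 / 4869.7233 ≈ 0.00140961

0.001410


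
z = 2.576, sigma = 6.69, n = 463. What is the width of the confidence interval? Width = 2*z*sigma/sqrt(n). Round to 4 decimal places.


width = 2*z*sigma/sqrt(n)
2*z*sigma = 2 * 2.576 * 6.69 = 34.46688
sqrt(463) ≈ 21.517435
width = 34.46688 / 21.517435 ≈ 1.601812

1.6018


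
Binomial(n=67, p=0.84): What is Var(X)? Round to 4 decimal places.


Var = n*p*(1-p) = 67 * 0.84 * 0.16 = 9.0048

9.0048


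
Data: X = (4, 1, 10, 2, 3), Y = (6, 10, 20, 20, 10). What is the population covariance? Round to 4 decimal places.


Cov = (1/n)*sum((xi-xbar)(yi-ybar))
n = 5, xbar = 20/5 = 4, ybar = 66/5 = 13.2
sum((xi-xbar)(yi-ybar)) = 40
Cov = 40 / 5 = 8

8.0000


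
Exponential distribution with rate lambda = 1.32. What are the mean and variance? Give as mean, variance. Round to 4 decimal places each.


mean = 1/lam, var = 1/lam^2
mean = 1 / 1.32 = 25/33 ≈ 0.757576
lam^2 = 1.32^2 = 1.7424
var = 1 / 1.7424 = 625/1089 ≈ 0.573921

0.7576, 0.5739


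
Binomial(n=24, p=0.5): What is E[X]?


E[X] = n*p = 24 * 0.5 = 12

12


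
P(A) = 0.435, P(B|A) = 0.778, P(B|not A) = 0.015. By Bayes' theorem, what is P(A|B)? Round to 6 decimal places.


P(A|B) = P(B|A)*P(A) / P(B), P(B) = P(B|A)*P(A) + P(B|not A)*P(not A)
P(B|A)*P(A) = 0.778 * 0.435 = 0.33843
P(B|not A)*P(not A) = 0.015 * 0.565 = 0.008475
P(B) = 0.33843 + 0.008475 = 0.346905
P(A|B) = 0.33843 / 0.346905 ≈ 0.97556968

0.975570


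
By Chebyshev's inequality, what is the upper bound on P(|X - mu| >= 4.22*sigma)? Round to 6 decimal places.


P <= 1/k^2
k^2 = 4.22^2 = 17.8084
1/k^2 = 1 / 17.8084 ≈ 0.05615328

0.056153


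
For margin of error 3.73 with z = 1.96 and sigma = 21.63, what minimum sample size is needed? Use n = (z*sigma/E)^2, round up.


z*sigma/E = 1.96 * 21.63 / 3.73 = 105987/9325 ≈ 11.365898
(z*sigma/E)^2 ≈ 129.183640
round up: n = 130

130


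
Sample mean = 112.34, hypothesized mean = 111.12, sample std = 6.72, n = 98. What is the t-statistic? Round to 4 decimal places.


t = (xbar - mu0) / (s/sqrt(n))
xbar - mu0 = 112.34 - 111.12 = 1.22
sqrt(98) ≈ 9.89949494
s/sqrt(n) = 6.72 / 9.89949494 ≈ 0.67882251
t = 1.22 / 0.67882251 ≈ 1.797230

1.7972


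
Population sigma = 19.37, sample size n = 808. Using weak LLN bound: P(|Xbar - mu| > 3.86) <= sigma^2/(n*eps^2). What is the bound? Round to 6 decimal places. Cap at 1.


bound = min(1, sigma^2/(n*eps^2))
sigma^2 = 19.37^2 = 375.1969
n*eps^2 = 808 * 3.86^2 = 808 * 14.8996 = 12038.8768
sigma^2/(n*eps^2) = 375.1969 / 12038.8768 ≈ 0.03116544

0.031165


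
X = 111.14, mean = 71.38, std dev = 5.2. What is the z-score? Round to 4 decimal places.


z = (X - mu) / sigma
X - mu = 111.14 - 71.38 = 39.76
z = 39.76 / 5.2 = 497/65 ≈ 7.646154

7.6462


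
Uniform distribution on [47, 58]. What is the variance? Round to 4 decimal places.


Var = (b-a)^2 / 12
(b-a)^2 = (58 - 47)^2 = 121
Var = 121/12 ≈ 10.083333

10.0833


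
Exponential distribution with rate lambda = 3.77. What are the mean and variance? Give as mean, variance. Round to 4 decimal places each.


mean = 1/lam, var = 1/lam^2
mean = 1 / 3.77 = 100/377 ≈ 0.265252
lam^2 = 3.77^2 = 14.2129
var = 1 / 14.2129 ≈ 0.070359

0.2653, 0.0704


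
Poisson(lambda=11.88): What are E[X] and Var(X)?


E[X] = Var(X) = lambda = 11.88

11.88, 11.88


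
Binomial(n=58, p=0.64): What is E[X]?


E[X] = n*p = 58 * 0.64 = 37.12

37.12


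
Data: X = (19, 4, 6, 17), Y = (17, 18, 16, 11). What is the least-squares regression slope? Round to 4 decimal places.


b = sum((xi-xbar)(yi-ybar)) / sum((xi-xbar)^2)
n = 4, xbar = 46/4 = 11.5, ybar = 62/4 = 15.5
Sxy = sum((xi-xbar)(yi-ybar)) = -35
Sxx = sum((xi-xbar)^2) = 173
b = Sxy / Sxx = -35/173 ≈ -0.202312

-0.2023


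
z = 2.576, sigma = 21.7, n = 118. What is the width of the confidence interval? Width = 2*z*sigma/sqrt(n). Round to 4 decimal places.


width = 2*z*sigma/sqrt(n)
2*z*sigma = 2 * 2.576 * 21.7 = 111.7984
sqrt(118) ≈ 10.862780
width = 111.7984 / 10.862780 ≈ 10.291877

10.2919


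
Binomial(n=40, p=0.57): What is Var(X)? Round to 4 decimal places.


Var = n*p*(1-p) = 40 * 0.57 * 0.43 = 9.804

9.8040


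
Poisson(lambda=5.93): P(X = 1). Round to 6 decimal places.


P = e^(-lam) * lam^k / k!
e^(-5.93) ≈ 0.002658482
lam^k = 5.93^1 = 5.93
k! = 1! = 1
P = 0.002658482 * 5.93 / 1 ≈ 0.015765

0.015765


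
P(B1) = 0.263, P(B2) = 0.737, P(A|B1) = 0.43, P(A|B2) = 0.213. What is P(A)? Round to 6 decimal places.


P(A) = P(A|B1)*P(B1) + P(A|B2)*P(B2)
P(A|B1)*P(B1) = 0.43 * 0.263 = 0.11309
P(A|B2)*P(B2) = 0.213 * 0.737 = 0.156981
P(A) = 0.11309 + 0.156981 = 0.270071

0.270071


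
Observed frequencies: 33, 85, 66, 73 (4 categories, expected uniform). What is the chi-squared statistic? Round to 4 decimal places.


chi2 = sum((O-E)^2/E), E = total/4
total = 257, E = 257/4 = 64.25
(33 - 64.25)^2 / 64.25 = 976.5625 / 64.25 = 15625/1028 ≈ 15.199416
(85 - 64.25)^2 / 64.25 = 430.5625 / 64.25 = 6889/1028 ≈ 6.701362
(66 - 64.25)^2 / 64.25 = 3.0625 / 64.25 = 49/1028 ≈ 0.047665
(73 - 64.25)^2 / 64.25 = 76.5625 / 64.25 = 1225/1028 ≈ 1.191634
chi2 = 5947/257 ≈ 23.140078

23.1401


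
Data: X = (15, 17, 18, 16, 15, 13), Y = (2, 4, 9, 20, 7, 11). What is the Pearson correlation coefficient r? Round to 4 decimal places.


r = sum((xi-xbar)(yi-ybar)) / sqrt(sum((xi-xbar)^2) * sum((yi-ybar)^2))
n = 6, xbar = 94/6 = 47/3 ≈ 15.666667, ybar = 53/6 ≈ 8.833333
Sxy = sum((xi-xbar)(yi-ybar)) = -7/3 ≈ -2.333333
Sxx = sum((xi-xbar)^2) = 46/3 ≈ 15.333333
Syy = sum((yi-ybar)^2) = 1217/6 ≈ 202.833333
sqrt(Sxx*Syy) ≈ 55.768370
r = Sxy / sqrt(Sxx*Syy) = -2.333333 / 55.768370 ≈ -0.041840

-0.0418


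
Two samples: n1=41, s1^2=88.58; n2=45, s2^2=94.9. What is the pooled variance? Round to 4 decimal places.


sp^2 = ((n1-1)*s1^2 + (n2-1)*s2^2)/(n1+n2-2)
(n1-1)*s1^2 = 40 * 88.58 = 3543.2
(n2-1)*s2^2 = 44 * 94.9 = 4175.6
numerator = 3543.2 + 4175.6 = 7718.8
n1+n2-2 = 84
sp^2 = 7718.8 / 84 = 19297/210 ≈ 91.890476

91.8905


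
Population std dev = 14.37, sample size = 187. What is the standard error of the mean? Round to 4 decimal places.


SE = sigma / sqrt(n)
sqrt(187) ≈ 13.674794
SE = 14.37 / 13.674794 ≈ 1.050838

1.0508


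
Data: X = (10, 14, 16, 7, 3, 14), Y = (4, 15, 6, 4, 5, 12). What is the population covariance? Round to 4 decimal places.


Cov = (1/n)*sum((xi-xbar)(yi-ybar))
n = 6, xbar = 64/6 = 32/3 ≈ 10.666667, ybar = 46/6 = 23/3 ≈ 7.666667
sum((xi-xbar)(yi-ybar)) = 199/3 ≈ 66.333333
Cov = 66.333333 / 6 = 199/18 ≈ 11.055556

11.0556


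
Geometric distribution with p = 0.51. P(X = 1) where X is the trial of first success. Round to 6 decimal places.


P = (1-p)^(k-1) * p
(1-p)^(k-1) = 0.49^0 = 1
P = 1 * 0.51 = 0.51

0.510000


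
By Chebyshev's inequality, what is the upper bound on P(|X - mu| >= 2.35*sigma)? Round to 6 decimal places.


P <= 1/k^2
k^2 = 2.35^2 = 5.5225
1/k^2 = 1 / 5.5225 = 400/2209 ≈ 0.18107741

0.181077


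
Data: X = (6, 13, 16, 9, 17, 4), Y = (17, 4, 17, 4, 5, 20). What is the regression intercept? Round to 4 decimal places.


a = ybar - b*xbar, where b = sum((xi-xbar)(yi-ybar)) / sum((xi-xbar)^2)
n = 6, xbar = 65/6 ≈ 10.833333, ybar = 67/6 ≈ 11.166667
Sxy = sum((xi-xbar)(yi-ybar)) = -593/6 ≈ -98.833333
Sxx = sum((xi-xbar)^2) = 857/6 ≈ 142.833333
b = Sxy / Sxx = -593/857 ≈ -0.691949
a = 11.166667 - (-0.691949) * 10.833333 = 15994/857 ≈ 18.662777

18.6628


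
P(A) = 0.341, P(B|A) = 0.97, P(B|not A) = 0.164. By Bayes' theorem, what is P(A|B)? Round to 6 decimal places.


P(A|B) = P(B|A)*P(A) / P(B), P(B) = P(B|A)*P(A) + P(B|not A)*P(not A)
P(B|A)*P(A) = 0.97 * 0.341 = 0.33077
P(B|not A)*P(not A) = 0.164 * 0.659 = 0.108076
P(B) = 0.33077 + 0.108076 = 0.438846
P(A|B) = 0.33077 / 0.438846 ≈ 0.75372682

0.753727


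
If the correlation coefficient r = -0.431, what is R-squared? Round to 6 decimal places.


R^2 = r^2 = (-0.431)^2 = 0.185761

0.185761


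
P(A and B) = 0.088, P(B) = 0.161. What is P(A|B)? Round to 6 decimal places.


P(A|B) = P(A and B) / P(B) = 0.088 / 0.161 = 88/161 ≈ 0.54658385

0.546584


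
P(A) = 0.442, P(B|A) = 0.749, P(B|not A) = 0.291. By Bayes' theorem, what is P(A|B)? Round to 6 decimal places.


P(A|B) = P(B|A)*P(A) / P(B), P(B) = P(B|A)*P(A) + P(B|not A)*P(not A)
P(B|A)*P(A) = 0.749 * 0.442 = 0.331058
P(B|not A)*P(not A) = 0.291 * 0.558 = 0.162378
P(B) = 0.331058 + 0.162378 = 0.493436
P(A|B) = 0.331058 / 0.493436 ≈ 0.67092389

0.670924


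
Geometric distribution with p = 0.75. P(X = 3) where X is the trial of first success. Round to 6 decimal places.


P = (1-p)^(k-1) * p
(1-p)^(k-1) = 0.25^2 = 0.0625
P = 0.0625 * 0.75 = 0.046875

0.046875


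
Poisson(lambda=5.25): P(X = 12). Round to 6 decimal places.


P = e^(-lam) * lam^k / k!
e^(-5.25) ≈ 0.005247518
lam^k = 5.25^12 ≈ 438441485.845246
k! = 12! = 479001600
P = 0.005247518 * 438441485.845246 / 479001600 ≈ 0.004803

0.004803


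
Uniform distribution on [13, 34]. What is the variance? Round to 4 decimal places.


Var = (b-a)^2 / 12
(b-a)^2 = (34 - 13)^2 = 441
Var = 441/12 = 36.75

36.7500


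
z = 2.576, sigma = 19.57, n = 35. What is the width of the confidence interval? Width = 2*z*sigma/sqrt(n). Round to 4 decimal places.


width = 2*z*sigma/sqrt(n)
2*z*sigma = 2 * 2.576 * 19.57 = 100.82464
sqrt(35) ≈ 5.916080
width = 100.82464 / 5.916080 ≈ 17.042475

17.0425


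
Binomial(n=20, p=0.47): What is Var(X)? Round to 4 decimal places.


Var = n*p*(1-p) = 20 * 0.47 * 0.53 = 4.982

4.9820


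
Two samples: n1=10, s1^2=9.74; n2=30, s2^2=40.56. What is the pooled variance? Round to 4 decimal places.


sp^2 = ((n1-1)*s1^2 + (n2-1)*s2^2)/(n1+n2-2)
(n1-1)*s1^2 = 9 * 9.74 = 87.66
(n2-1)*s2^2 = 29 * 40.56 = 1176.24
numerator = 87.66 + 1176.24 = 1263.9
n1+n2-2 = 38
sp^2 = 1263.9 / 38 = 12639/380 ≈ 33.260526

33.2605


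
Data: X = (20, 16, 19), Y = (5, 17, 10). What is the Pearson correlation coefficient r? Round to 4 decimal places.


r = sum((xi-xbar)(yi-ybar)) / sqrt(sum((xi-xbar)^2) * sum((yi-ybar)^2))
n = 3, xbar = 55/3 ≈ 18.333333, ybar = 32/3 ≈ 10.666667
Sxy = sum((xi-xbar)(yi-ybar)) = -74/3 ≈ -24.666667
Sxx = sum((xi-xbar)^2) = 26/3 ≈ 8.666667
Syy = sum((yi-ybar)^2) = 218/3 ≈ 72.666667
sqrt(Sxx*Syy) ≈ 25.095374
r = Sxy / sqrt(Sxx*Syy) = -24.666667 / 25.095374 ≈ -0.982917

-0.9829


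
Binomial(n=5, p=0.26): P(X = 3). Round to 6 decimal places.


P = C(n,k) * p^k * (1-p)^(n-k)
C(5,3) = 10
p^k = 0.26^3 = 0.017576
(1-p)^(n-k) = 0.74^2 = 0.5476
P = 10 * 0.017576 * 0.5476 ≈ 0.096246

0.096246


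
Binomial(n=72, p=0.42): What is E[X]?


E[X] = n*p = 72 * 0.42 = 30.24

30.24


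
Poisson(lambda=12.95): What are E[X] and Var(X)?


E[X] = Var(X) = lambda = 12.95

12.95, 12.95


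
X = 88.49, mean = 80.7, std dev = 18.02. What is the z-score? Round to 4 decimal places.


z = (X - mu) / sigma
X - mu = 88.49 - 80.7 = 7.79
z = 7.79 / 18.02 = 779/1802 ≈ 0.432297

0.4323


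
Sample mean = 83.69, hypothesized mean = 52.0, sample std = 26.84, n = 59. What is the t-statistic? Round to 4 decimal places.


t = (xbar - mu0) / (s/sqrt(n))
xbar - mu0 = 83.69 - 52.0 = 31.69
sqrt(59) ≈ 7.68114575
s/sqrt(n) = 26.84 / 7.68114575 ≈ 3.49427037
t = 31.69 / 3.49427037 ≈ 9.069132

9.0691


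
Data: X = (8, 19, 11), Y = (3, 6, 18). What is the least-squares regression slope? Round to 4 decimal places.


b = sum((xi-xbar)(yi-ybar)) / sum((xi-xbar)^2)
n = 3, xbar = 38/3 ≈ 12.666667, ybar = 27/3 = 9
Sxy = sum((xi-xbar)(yi-ybar)) = -6
Sxx = sum((xi-xbar)^2) = 194/3 ≈ 64.666667
b = Sxy / Sxx = -9/97 ≈ -0.092784

-0.0928


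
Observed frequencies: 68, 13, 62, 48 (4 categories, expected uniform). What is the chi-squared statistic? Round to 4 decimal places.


chi2 = sum((O-E)^2/E), E = total/4
total = 191, E = 191/4 = 47.75
(68 - 47.75)^2 / 47.75 = 410.0625 / 47.75 = 6561/764 ≈ 8.587696
(13 - 47.75)^2 / 47.75 = 1207.5625 / 47.75 = 19321/764 ≈ 25.289267
(62 - 47.75)^2 / 47.75 = 203.0625 / 47.75 = 3249/764 ≈ 4.252618
(48 - 47.75)^2 / 47.75 = 0.0625 / 47.75 = 1/764 ≈ 0.001309
chi2 = 7283/191 ≈ 38.130890

38.1309


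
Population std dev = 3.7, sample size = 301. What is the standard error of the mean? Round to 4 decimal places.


SE = sigma / sqrt(n)
sqrt(301) ≈ 17.349352
SE = 3.7 / 17.349352 ≈ 0.213264

0.2133


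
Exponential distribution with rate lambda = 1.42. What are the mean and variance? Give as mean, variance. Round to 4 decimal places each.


mean = 1/lam, var = 1/lam^2
mean = 1 / 1.42 = 50/71 ≈ 0.704225
lam^2 = 1.42^2 = 2.0164
var = 1 / 2.0164 = 2500/5041 ≈ 0.495933

0.7042, 0.4959


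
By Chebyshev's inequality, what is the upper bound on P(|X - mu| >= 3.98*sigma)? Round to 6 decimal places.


P <= 1/k^2
k^2 = 3.98^2 = 15.8404
1/k^2 = 1 / 15.8404 ≈ 0.06312972

0.063130


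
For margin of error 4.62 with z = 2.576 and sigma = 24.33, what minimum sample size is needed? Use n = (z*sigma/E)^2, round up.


z*sigma/E = 2.576 * 24.33 / 4.62 = 18653/1375 ≈ 13.565818
(z*sigma/E)^2 ≈ 184.031423
round up: n = 185

185


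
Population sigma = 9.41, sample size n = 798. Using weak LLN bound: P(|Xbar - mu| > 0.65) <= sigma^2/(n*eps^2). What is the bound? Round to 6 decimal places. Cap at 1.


bound = min(1, sigma^2/(n*eps^2))
sigma^2 = 9.41^2 = 88.5481
n*eps^2 = 798 * 0.65^2 = 798 * 0.4225 = 337.155
sigma^2/(n*eps^2) = 88.5481 / 337.155 ≈ 0.26263321

0.262633


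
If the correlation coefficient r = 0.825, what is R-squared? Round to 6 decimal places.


R^2 = r^2 = (0.825)^2 = 0.680625

0.680625


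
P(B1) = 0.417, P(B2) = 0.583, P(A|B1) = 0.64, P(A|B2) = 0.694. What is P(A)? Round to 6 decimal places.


P(A) = P(A|B1)*P(B1) + P(A|B2)*P(B2)
P(A|B1)*P(B1) = 0.64 * 0.417 = 0.26688
P(A|B2)*P(B2) = 0.694 * 0.583 = 0.404602
P(A) = 0.26688 + 0.404602 = 0.671482

0.671482


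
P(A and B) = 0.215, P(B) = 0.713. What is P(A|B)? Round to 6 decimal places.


P(A|B) = P(A and B) / P(B) = 0.215 / 0.713 = 215/713 ≈ 0.30154278

0.301543


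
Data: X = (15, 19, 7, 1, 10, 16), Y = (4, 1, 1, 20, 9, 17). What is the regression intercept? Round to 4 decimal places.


a = ybar - b*xbar, where b = sum((xi-xbar)(yi-ybar)) / sum((xi-xbar)^2)
n = 6, xbar = 68/6 = 34/3 ≈ 11.333333, ybar = 52/6 = 26/3 ≈ 8.666667
Sxy = sum((xi-xbar)(yi-ybar)) = -364/3 ≈ -121.333333
Sxx = sum((xi-xbar)^2) = 664/3 ≈ 221.333333
b = Sxy / Sxx = -91/166 ≈ -0.548193
a = 8.666667 - (-0.548193) * 11.333333 = 1235/83 ≈ 14.879518

14.8795


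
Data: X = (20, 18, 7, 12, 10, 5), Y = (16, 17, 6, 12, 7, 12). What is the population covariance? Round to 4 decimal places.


Cov = (1/n)*sum((xi-xbar)(yi-ybar))
n = 6, xbar = 72/6 = 12, ybar = 70/6 = 35/3 ≈ 11.666667
sum((xi-xbar)(yi-ybar)) = 102
Cov = 102 / 6 = 17

17.0000


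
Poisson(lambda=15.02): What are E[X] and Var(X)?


E[X] = Var(X) = lambda = 15.02

15.02, 15.02


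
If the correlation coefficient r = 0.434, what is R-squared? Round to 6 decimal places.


R^2 = r^2 = (0.434)^2 = 0.188356

0.188356


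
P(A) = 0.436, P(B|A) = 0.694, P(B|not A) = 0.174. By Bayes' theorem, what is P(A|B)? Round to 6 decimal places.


P(A|B) = P(B|A)*P(A) / P(B), P(B) = P(B|A)*P(A) + P(B|not A)*P(not A)
P(B|A)*P(A) = 0.694 * 0.436 = 0.302584
P(B|not A)*P(not A) = 0.174 * 0.564 = 0.098136
P(B) = 0.302584 + 0.098136 = 0.40072
P(A|B) = 0.302584 / 0.40072 ≈ 0.75510082

0.755101


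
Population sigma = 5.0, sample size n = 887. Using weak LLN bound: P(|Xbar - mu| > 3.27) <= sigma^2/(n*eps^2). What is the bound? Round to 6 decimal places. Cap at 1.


bound = min(1, sigma^2/(n*eps^2))
sigma^2 = 5.0^2 = 25
n*eps^2 = 887 * 3.27^2 = 887 * 10.6929 = 9484.6023
sigma^2/(n*eps^2) = 25 / 9484.6023 ≈ 0.00263585

0.002636


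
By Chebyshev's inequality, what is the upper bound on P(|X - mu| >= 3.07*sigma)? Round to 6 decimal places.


P <= 1/k^2
k^2 = 3.07^2 = 9.4249
1/k^2 = 1 / 9.4249 ≈ 0.10610192

0.106102


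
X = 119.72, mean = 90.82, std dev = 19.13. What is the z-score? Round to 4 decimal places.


z = (X - mu) / sigma
X - mu = 119.72 - 90.82 = 28.9
z = 28.9 / 19.13 = 2890/1913 ≈ 1.510716

1.5107


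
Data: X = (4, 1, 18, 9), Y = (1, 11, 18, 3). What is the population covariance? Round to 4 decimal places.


Cov = (1/n)*sum((xi-xbar)(yi-ybar))
n = 4, xbar = 32/4 = 8, ybar = 33/4 = 8.25
sum((xi-xbar)(yi-ybar)) = 102
Cov = 102 / 4 = 25.5

25.5000


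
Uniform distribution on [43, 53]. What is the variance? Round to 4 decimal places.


Var = (b-a)^2 / 12
(b-a)^2 = (53 - 43)^2 = 100
Var = 100/12 ≈ 8.333333

8.3333


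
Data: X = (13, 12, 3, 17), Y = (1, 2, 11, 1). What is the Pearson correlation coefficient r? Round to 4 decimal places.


r = sum((xi-xbar)(yi-ybar)) / sqrt(sum((xi-xbar)^2) * sum((yi-ybar)^2))
n = 4, xbar = 45/4 = 11.25, ybar = 15/4 = 3.75
Sxy = sum((xi-xbar)(yi-ybar)) = -81.75
Sxx = sum((xi-xbar)^2) = 104.75
Syy = sum((yi-ybar)^2) = 70.75
sqrt(Sxx*Syy) ≈ 86.087528
r = Sxy / sqrt(Sxx*Syy) = -81.75 / 86.087528 ≈ -0.949615

-0.9496


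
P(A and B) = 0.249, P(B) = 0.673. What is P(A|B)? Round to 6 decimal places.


P(A|B) = P(A and B) / P(B) = 0.249 / 0.673 = 249/673 ≈ 0.36998514

0.369985


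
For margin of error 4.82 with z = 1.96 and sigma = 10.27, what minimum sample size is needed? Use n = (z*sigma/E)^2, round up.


z*sigma/E = 1.96 * 10.27 / 4.82 ≈ 4.176183
(z*sigma/E)^2 ≈ 17.440501
round up: n = 18

18


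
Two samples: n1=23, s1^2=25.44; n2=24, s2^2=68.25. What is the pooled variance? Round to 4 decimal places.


sp^2 = ((n1-1)*s1^2 + (n2-1)*s2^2)/(n1+n2-2)
(n1-1)*s1^2 = 22 * 25.44 = 559.68
(n2-1)*s2^2 = 23 * 68.25 = 1569.75
numerator = 559.68 + 1569.75 = 2129.43
n1+n2-2 = 45
sp^2 = 2129.43 / 45 = 70981/1500 ≈ 47.320667

47.3207


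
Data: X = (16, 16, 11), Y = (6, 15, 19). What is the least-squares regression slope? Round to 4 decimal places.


b = sum((xi-xbar)(yi-ybar)) / sum((xi-xbar)^2)
n = 3, xbar = 43/3 ≈ 14.333333, ybar = 40/3 ≈ 13.333333
Sxy = sum((xi-xbar)(yi-ybar)) = -85/3 ≈ -28.333333
Sxx = sum((xi-xbar)^2) = 50/3 ≈ 16.666667
b = Sxy / Sxx = -1.7

-1.7000


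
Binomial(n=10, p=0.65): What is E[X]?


E[X] = n*p = 10 * 0.65 = 6.5

6.5


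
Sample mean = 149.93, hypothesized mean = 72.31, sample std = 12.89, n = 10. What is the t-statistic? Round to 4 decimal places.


t = (xbar - mu0) / (s/sqrt(n))
xbar - mu0 = 149.93 - 72.31 = 77.62
sqrt(10) ≈ 3.16227766
s/sqrt(n) = 12.89 / 3.16227766 ≈ 4.07617590
t = 77.62 / 4.07617590 ≈ 19.042358

19.0424


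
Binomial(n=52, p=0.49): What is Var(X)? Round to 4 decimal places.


Var = n*p*(1-p) = 52 * 0.49 * 0.51 = 12.9948

12.9948


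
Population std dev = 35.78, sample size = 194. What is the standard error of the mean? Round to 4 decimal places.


SE = sigma / sqrt(n)
sqrt(194) ≈ 13.928388
SE = 35.78 / 13.928388 ≈ 2.568854

2.5689


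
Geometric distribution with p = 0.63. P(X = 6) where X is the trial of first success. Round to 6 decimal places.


P = (1-p)^(k-1) * p
(1-p)^(k-1) = 0.37^5 ≈ 0.006934396
P = 0.006934396 * 0.63 ≈ 0.004368669

0.004369


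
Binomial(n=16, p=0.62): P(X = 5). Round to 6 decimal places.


P = C(n,k) * p^k * (1-p)^(n-k)
C(16,5) = 4368
p^k = 0.62^5 ≈ 0.09161328
(1-p)^(n-k) = 0.38^11 ≈ 0.00002385721
P = 4368 * 0.09161328 * 0.00002385721 ≈ 0.009547

0.009547


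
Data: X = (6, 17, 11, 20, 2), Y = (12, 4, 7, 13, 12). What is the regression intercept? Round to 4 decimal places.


a = ybar - b*xbar, where b = sum((xi-xbar)(yi-ybar)) / sum((xi-xbar)^2)
n = 5, xbar = 56/5 = 11.2, ybar = 48/5 = 9.6
Sxy = sum((xi-xbar)(yi-ybar)) = -36.6
Sxx = sum((xi-xbar)^2) = 222.8
b = Sxy / Sxx = -183/1114 ≈ -0.164273
a = 9.6 - (-0.164273) * 11.2 = 6372/557 ≈ 11.439856

11.4399


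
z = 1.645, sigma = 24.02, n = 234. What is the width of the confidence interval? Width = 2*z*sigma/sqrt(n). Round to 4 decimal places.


width = 2*z*sigma/sqrt(n)
2*z*sigma = 2 * 1.645 * 24.02 = 79.0258
sqrt(234) ≈ 15.297059
width = 79.0258 / 15.297059 ≈ 5.166078

5.1661


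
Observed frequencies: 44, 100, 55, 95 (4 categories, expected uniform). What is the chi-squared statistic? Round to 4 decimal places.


chi2 = sum((O-E)^2/E), E = total/4
total = 294, E = 294/4 = 73.5
(44 - 73.5)^2 / 73.5 = 870.25 / 73.5 = 3481/294 ≈ 11.840136
(100 - 73.5)^2 / 73.5 = 702.25 / 73.5 = 2809/294 ≈ 9.554422
(55 - 73.5)^2 / 73.5 = 342.25 / 73.5 = 1369/294 ≈ 4.656463
(95 - 73.5)^2 / 73.5 = 462.25 / 73.5 = 1849/294 ≈ 6.289116
chi2 = 4754/147 ≈ 32.340136

32.3401


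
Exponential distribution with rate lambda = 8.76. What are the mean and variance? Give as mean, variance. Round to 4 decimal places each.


mean = 1/lam, var = 1/lam^2
mean = 1 / 8.76 = 25/219 ≈ 0.114155
lam^2 = 8.76^2 = 76.7376
var = 1 / 76.7376 ≈ 0.013031

0.1142, 0.0130


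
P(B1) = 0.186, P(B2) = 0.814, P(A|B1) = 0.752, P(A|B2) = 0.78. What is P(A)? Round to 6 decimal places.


P(A) = P(A|B1)*P(B1) + P(A|B2)*P(B2)
P(A|B1)*P(B1) = 0.752 * 0.186 = 0.139872
P(A|B2)*P(B2) = 0.78 * 0.814 = 0.63492
P(A) = 0.139872 + 0.63492 = 0.774792

0.774792


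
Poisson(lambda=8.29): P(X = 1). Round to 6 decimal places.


P = e^(-lam) * lam^k / k!
e^(-8.29) ≈ 0.0002510145
lam^k = 8.29^1 = 8.29
k! = 1! = 1
P = 0.0002510145 * 8.29 / 1 ≈ 0.002081

0.002081


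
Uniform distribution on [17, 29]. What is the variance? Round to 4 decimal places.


Var = (b-a)^2 / 12
(b-a)^2 = (29 - 17)^2 = 144
Var = 144/12 = 12

12.0000


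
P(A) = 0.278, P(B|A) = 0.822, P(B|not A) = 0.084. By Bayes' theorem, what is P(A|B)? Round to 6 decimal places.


P(A|B) = P(B|A)*P(A) / P(B), P(B) = P(B|A)*P(A) + P(B|not A)*P(not A)
P(B|A)*P(A) = 0.822 * 0.278 = 0.228516
P(B|not A)*P(not A) = 0.084 * 0.722 = 0.060648
P(B) = 0.228516 + 0.060648 = 0.289164
P(A|B) = 0.228516 / 0.289164 ≈ 0.79026435

0.790264


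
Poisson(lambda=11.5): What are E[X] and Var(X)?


E[X] = Var(X) = lambda = 11.5

11.5, 11.5


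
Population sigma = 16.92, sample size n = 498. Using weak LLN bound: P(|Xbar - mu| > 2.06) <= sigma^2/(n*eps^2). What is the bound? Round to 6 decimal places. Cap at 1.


bound = min(1, sigma^2/(n*eps^2))
sigma^2 = 16.92^2 = 286.2864
n*eps^2 = 498 * 2.06^2 = 498 * 4.2436 = 2113.3128
sigma^2/(n*eps^2) = 286.2864 / 2113.3128 ≈ 0.13546807

0.135468


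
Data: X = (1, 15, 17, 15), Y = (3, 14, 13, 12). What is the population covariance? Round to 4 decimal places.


Cov = (1/n)*sum((xi-xbar)(yi-ybar))
n = 4, xbar = 48/4 = 12, ybar = 42/4 = 10.5
sum((xi-xbar)(yi-ybar)) = 110
Cov = 110 / 4 = 27.5

27.5000


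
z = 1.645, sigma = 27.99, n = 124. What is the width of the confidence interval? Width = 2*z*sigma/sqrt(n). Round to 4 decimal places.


width = 2*z*sigma/sqrt(n)
2*z*sigma = 2 * 1.645 * 27.99 = 92.0871
sqrt(124) ≈ 11.135529
width = 92.0871 / 11.135529 ≈ 8.269666

8.2697


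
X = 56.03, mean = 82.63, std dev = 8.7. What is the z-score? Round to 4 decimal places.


z = (X - mu) / sigma
X - mu = 56.03 - 82.63 = -26.6
z = -26.6 / 8.7 = -266/87 ≈ -3.057471

-3.0575


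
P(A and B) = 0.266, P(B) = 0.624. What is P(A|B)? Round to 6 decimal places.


P(A|B) = P(A and B) / P(B) = 0.266 / 0.624 = 133/312 ≈ 0.42628205

0.426282


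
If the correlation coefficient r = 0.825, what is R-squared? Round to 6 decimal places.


R^2 = r^2 = (0.825)^2 = 0.680625

0.680625


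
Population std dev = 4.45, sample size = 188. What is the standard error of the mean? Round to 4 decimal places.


SE = sigma / sqrt(n)
sqrt(188) ≈ 13.711309
SE = 4.45 / 13.711309 ≈ 0.324550

0.3245


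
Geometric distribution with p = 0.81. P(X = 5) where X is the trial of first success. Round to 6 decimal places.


P = (1-p)^(k-1) * p
(1-p)^(k-1) = 0.19^4 = 0.00130321
P = 0.00130321 * 0.81 ≈ 0.001055600

0.001056


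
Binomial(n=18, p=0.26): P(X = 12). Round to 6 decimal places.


P = C(n,k) * p^k * (1-p)^(n-k)
C(18,12) = 18564
p^k = 0.26^12 ≈ 0.00000009542896
(1-p)^(n-k) = 0.74^6 ≈ 0.1642065
P = 18564 * 0.00000009542896 * 0.1642065 ≈ 0.000291

0.000291


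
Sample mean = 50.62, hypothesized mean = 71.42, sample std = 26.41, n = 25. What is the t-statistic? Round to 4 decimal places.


t = (xbar - mu0) / (s/sqrt(n))
xbar - mu0 = 50.62 - 71.42 = -20.8
sqrt(25) = 5
s/sqrt(n) = 26.41 / 5 = 5.282
t = -20.8 / 5.282 = -10400/2641 ≈ -3.937902

-3.9379


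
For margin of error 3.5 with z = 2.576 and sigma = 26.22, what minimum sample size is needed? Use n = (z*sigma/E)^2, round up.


z*sigma/E = 2.576 * 26.22 / 3.5 = 19.29792
(z*sigma/E)^2 ≈ 372.409716
round up: n = 373

373


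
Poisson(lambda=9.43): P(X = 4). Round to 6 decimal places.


P = e^(-lam) * lam^k / k!
e^(-9.43) ≈ 0.00008027920
lam^k = 9.43^4 ≈ 7907.637840
k! = 4! = 24
P = 0.00008027920 * 7907.637840 / 24 ≈ 0.026451

0.026451


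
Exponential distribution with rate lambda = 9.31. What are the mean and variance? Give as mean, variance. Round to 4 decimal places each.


mean = 1/lam, var = 1/lam^2
mean = 1 / 9.31 = 100/931 ≈ 0.107411
lam^2 = 9.31^2 = 86.6761
var = 1 / 86.6761 ≈ 0.011537

0.1074, 0.0115


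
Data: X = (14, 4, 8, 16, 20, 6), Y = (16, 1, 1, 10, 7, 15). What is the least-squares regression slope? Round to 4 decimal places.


b = sum((xi-xbar)(yi-ybar)) / sum((xi-xbar)^2)
n = 6, xbar = 68/6 = 34/3 ≈ 11.333333, ybar = 50/6 = 25/3 ≈ 8.333333
Sxy = sum((xi-xbar)(yi-ybar)) = 178/3 ≈ 59.333333
Sxx = sum((xi-xbar)^2) = 592/3 ≈ 197.333333
b = Sxy / Sxx = 89/296 ≈ 0.300676

0.3007


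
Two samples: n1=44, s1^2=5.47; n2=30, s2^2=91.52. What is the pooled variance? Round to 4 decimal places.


sp^2 = ((n1-1)*s1^2 + (n2-1)*s2^2)/(n1+n2-2)
(n1-1)*s1^2 = 43 * 5.47 = 235.21
(n2-1)*s2^2 = 29 * 91.52 = 2654.08
numerator = 235.21 + 2654.08 = 2889.29
n1+n2-2 = 72
sp^2 = 2889.29 / 72 = 288929/7200 ≈ 40.129028

40.1290


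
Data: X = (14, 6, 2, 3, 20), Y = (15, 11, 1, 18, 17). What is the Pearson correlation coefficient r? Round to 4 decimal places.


r = sum((xi-xbar)(yi-ybar)) / sqrt(sum((xi-xbar)^2) * sum((yi-ybar)^2))
n = 5, xbar = 45/5 = 9, ybar = 62/5 = 12.4
Sxy = sum((xi-xbar)(yi-ybar)) = 114
Sxx = sum((xi-xbar)^2) = 240
Syy = sum((yi-ybar)^2) = 191.2
sqrt(Sxx*Syy) ≈ 214.214845
r = Sxy / sqrt(Sxx*Syy) = 114 / 214.214845 ≈ 0.532176

0.5322


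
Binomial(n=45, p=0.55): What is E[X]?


E[X] = n*p = 45 * 0.55 = 24.75

24.75


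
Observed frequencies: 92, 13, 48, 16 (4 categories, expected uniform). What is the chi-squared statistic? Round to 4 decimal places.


chi2 = sum((O-E)^2/E), E = total/4
total = 169, E = 169/4 = 42.25
(92 - 42.25)^2 / 42.25 = 2475.0625 / 42.25 = 39601/676 ≈ 58.581361
(13 - 42.25)^2 / 42.25 = 855.5625 / 42.25 = 20.25
(48 - 42.25)^2 / 42.25 = 33.0625 / 42.25 = 529/676 ≈ 0.782544
(16 - 42.25)^2 / 42.25 = 689.0625 / 42.25 = 11025/676 ≈ 16.309172
chi2 = 1247/13 ≈ 95.923077

95.9231


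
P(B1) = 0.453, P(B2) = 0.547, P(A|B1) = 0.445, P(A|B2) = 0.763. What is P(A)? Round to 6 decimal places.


P(A) = P(A|B1)*P(B1) + P(A|B2)*P(B2)
P(A|B1)*P(B1) = 0.445 * 0.453 = 0.201585
P(A|B2)*P(B2) = 0.763 * 0.547 = 0.417361
P(A) = 0.201585 + 0.417361 = 0.618946

0.618946


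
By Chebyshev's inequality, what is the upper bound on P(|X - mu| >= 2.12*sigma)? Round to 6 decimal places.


P <= 1/k^2
k^2 = 2.12^2 = 4.4944
1/k^2 = 1 / 4.4944 = 625/2809 ≈ 0.22249911

0.222499


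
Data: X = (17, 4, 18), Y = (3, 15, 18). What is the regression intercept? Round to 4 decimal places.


a = ybar - b*xbar, where b = sum((xi-xbar)(yi-ybar)) / sum((xi-xbar)^2)
n = 3, xbar = 39/3 = 13, ybar = 36/3 = 12
Sxy = sum((xi-xbar)(yi-ybar)) = -33
Sxx = sum((xi-xbar)^2) = 122
b = Sxy / Sxx = -33/122 ≈ -0.270492
a = 12 - (-0.270492) * 13 = 1893/122 ≈ 15.516393

15.5164


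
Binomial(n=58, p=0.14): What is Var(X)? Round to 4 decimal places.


Var = n*p*(1-p) = 58 * 0.14 * 0.86 = 6.9832

6.9832


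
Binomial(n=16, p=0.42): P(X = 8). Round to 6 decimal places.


P = C(n,k) * p^k * (1-p)^(n-k)
C(16,8) = 12870
p^k = 0.42^8 ≈ 0.0009682652
(1-p)^(n-k) = 0.58^8 ≈ 0.01280631
P = 12870 * 0.0009682652 * 0.01280631 ≈ 0.159587

0.159587


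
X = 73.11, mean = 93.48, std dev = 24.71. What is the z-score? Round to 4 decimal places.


z = (X - mu) / sigma
X - mu = 73.11 - 93.48 = -20.37
z = -20.37 / 24.71 = -291/353 ≈ -0.824363

-0.8244


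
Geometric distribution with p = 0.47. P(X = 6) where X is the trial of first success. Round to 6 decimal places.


P = (1-p)^(k-1) * p
(1-p)^(k-1) = 0.53^5 ≈ 0.04181955
P = 0.04181955 * 0.47 ≈ 0.01965519

0.019655


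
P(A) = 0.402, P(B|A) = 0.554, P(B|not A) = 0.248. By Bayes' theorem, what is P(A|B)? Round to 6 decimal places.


P(A|B) = P(B|A)*P(A) / P(B), P(B) = P(B|A)*P(A) + P(B|not A)*P(not A)
P(B|A)*P(A) = 0.554 * 0.402 = 0.222708
P(B|not A)*P(not A) = 0.248 * 0.598 = 0.148304
P(B) = 0.222708 + 0.148304 = 0.371012
P(A|B) = 0.222708 / 0.371012 ≈ 0.60027169

0.600272
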